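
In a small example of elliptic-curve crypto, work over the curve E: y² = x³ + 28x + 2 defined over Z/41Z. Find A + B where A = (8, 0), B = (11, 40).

(8, 0) + (11, 40). λ = (40 - 0)/(11 - 8) ≡ 40/3 mod 41. 3⁻¹ ≡ 14 (mod 41) since 3·14 = 42 ≡ 1, so λ ≡ 27.
  x = λ² - 8 - 11 = 729 - 19 ≡ 13; y = λ·(8 - 13) - 0 ≡ 29. → (13, 29)

(13, 29)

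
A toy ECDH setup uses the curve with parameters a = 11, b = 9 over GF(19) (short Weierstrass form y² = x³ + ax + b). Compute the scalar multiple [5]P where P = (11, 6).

(6, 5)

Double-and-add on 5 = (101)₂. Start with P = (11, 6) for the leading 1-bit.
double: tangent at (11, 6): λ = (3·11² + 11)/(2·6) ≡ 13/12. 12⁻¹ ≡ 8 (mod 19), so λ ≡ 13·8 ≡ 9.
  x = λ² - 11 - 11 = 81 - 22 ≡ 2; y = λ·(11 - 2) - 6 ≡ 18. → (2, 18)
double: tangent at (2, 18): λ = (3·2² + 11)/(2·18) ≡ 4/17. 17⁻¹ ≡ 9 (mod 19) since 17·9 = 153 ≡ 1, so λ ≡ 4·9 ≡ 17.
  x = λ² - 2 - 2 = 289 - 4 ≡ 0; y = λ·(2 - 0) - 18 ≡ 16. → (0, 16)
add P: (0, 16) + (11, 6). λ = (6 - 16)/(11 - 0) ≡ 9/11 mod 19. 11⁻¹ ≡ 7 (mod 19), so λ ≡ 6.
  x = λ² - 0 - 11 = 36 - 11 ≡ 6; y = λ·(0 - 6) - 16 ≡ 5. → (6, 5)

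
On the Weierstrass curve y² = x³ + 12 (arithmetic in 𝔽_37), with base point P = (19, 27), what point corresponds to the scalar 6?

Repeated addition: build up to 6P.
2P: tangent at (19, 27): λ = (3·19² + 0)/(2·27) ≡ 10/17. 17⁻¹ ≡ 24 (mod 37) since 17·24 = 408 ≡ 1, so λ ≡ 10·24 ≡ 18.
  x = λ² - 19 - 19 = 324 - 38 ≡ 27; y = λ·(19 - 27) - 27 ≡ 14. → (27, 14)
3P: (27, 14) + (19, 27). λ = (27 - 14)/(19 - 27) ≡ 13/29 mod 37. 29⁻¹ ≡ 23 (mod 37) since 29·23 = 667 ≡ 1, so λ ≡ 3.
  x = λ² - 27 - 19 = 9 - 46 ≡ 0; y = λ·(27 - 0) - 14 ≡ 30. → (0, 30)
4P: (0, 30) + (19, 27). λ = (27 - 30)/(19 - 0) ≡ 34/19 mod 37. 19⁻¹ ≡ 2 (mod 37) since 19·2 = 38 ≡ 1, so λ ≡ 31.
  x = λ² - 0 - 19 = 961 - 19 ≡ 17; y = λ·(0 - 17) - 30 ≡ 35. → (17, 35)
5P: (17, 35) + (19, 27). λ = (27 - 35)/(19 - 17) ≡ 29/2 mod 37. 2⁻¹ ≡ 19 (mod 37) since 2·19 = 38 ≡ 1, so λ ≡ 33.
  x = λ² - 17 - 19 = 1089 - 36 ≡ 17; y = λ·(17 - 17) - 35 ≡ 2. → (17, 2)
6P: (17, 2) + (19, 27). λ = (27 - 2)/(19 - 17) ≡ 25/2 mod 37. 2⁻¹ ≡ 19 (mod 37) since 2·19 = 38 ≡ 1, so λ ≡ 31.
  x = λ² - 17 - 19 = 961 - 36 ≡ 0; y = λ·(17 - 0) - 2 ≡ 7. → (0, 7)

(0, 7)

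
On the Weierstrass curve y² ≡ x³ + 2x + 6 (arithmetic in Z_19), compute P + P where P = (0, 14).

(16, 12)

tangent at (0, 14): λ = (3·0² + 2)/(2·14) ≡ 2/9. 9⁻¹ ≡ 17 (mod 19), so λ ≡ 2·17 ≡ 15.
  x = λ² - 0 - 0 = 225 - 0 ≡ 16; y = λ·(0 - 16) - 14 ≡ 12. → (16, 12)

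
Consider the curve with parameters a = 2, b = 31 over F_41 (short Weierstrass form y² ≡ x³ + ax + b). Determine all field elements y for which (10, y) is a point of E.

none

x³ + 2x + 31 = 1051 ≡ 26 (mod 41).
26 is a non-residue mod 41; no y exists.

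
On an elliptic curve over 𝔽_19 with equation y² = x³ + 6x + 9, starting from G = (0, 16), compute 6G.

Double-and-add on 6 = (110)₂. Start with G = (0, 16) for the leading 1-bit.
double: tangent at (0, 16): λ = (3·0² + 6)/(2·16) ≡ 6/13. 13⁻¹ ≡ 3 (mod 19) since 13·3 = 39 ≡ 1, so λ ≡ 6·3 ≡ 18.
  x = λ² - 0 - 0 = 324 - 0 ≡ 1; y = λ·(0 - 1) - 16 ≡ 4. → (1, 4)
add G: (1, 4) + (0, 16). λ = (16 - 4)/(0 - 1) ≡ 12/18 mod 19. 18⁻¹ ≡ 18 (mod 19) since 18·18 = 324 ≡ 1, so λ ≡ 7.
  x = λ² - 1 - 0 = 49 - 1 ≡ 10; y = λ·(1 - 10) - 4 ≡ 9. → (10, 9)
double: tangent at (10, 9): λ = (3·10² + 6)/(2·9) ≡ 2/18. 18⁻¹ ≡ 18 (mod 19) since 18·18 = 324 ≡ 1, so λ ≡ 2·18 ≡ 17.
  x = λ² - 10 - 10 = 289 - 20 ≡ 3; y = λ·(10 - 3) - 9 ≡ 15. → (3, 15)

(3, 15)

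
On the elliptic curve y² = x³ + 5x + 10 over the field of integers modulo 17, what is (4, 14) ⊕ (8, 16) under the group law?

(1, 13)

(4, 14) + (8, 16). λ = (16 - 14)/(8 - 4) ≡ 2/4 mod 17. 4⁻¹ ≡ 13 (mod 17), so λ ≡ 9.
  x = λ² - 4 - 8 = 81 - 12 ≡ 1; y = λ·(4 - 1) - 14 ≡ 13. → (1, 13)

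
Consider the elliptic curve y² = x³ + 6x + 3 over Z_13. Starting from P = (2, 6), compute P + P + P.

Repeated addition: build up to 3P.
2P: tangent at (2, 6): λ = (3·2² + 6)/(2·6) ≡ 5/12. 12⁻¹ ≡ 12 (mod 13), so λ ≡ 5·12 ≡ 8.
  x = λ² - 2 - 2 = 64 - 4 ≡ 8; y = λ·(2 - 8) - 6 ≡ 11. → (8, 11)
3P: (8, 11) + (2, 6). λ = (6 - 11)/(2 - 8) ≡ 8/7 mod 13. 7⁻¹ ≡ 2 (mod 13), so λ ≡ 3.
  x = λ² - 8 - 2 = 9 - 10 ≡ 12; y = λ·(8 - 12) - 11 ≡ 3. → (12, 3)

(12, 3)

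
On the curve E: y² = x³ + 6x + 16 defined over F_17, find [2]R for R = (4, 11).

(8, 7)

tangent at (4, 11): λ = (3·4² + 6)/(2·11) ≡ 3/5. 5⁻¹ ≡ 7 (mod 17) since 5·7 = 35 ≡ 1, so λ ≡ 3·7 ≡ 4.
  x = λ² - 4 - 4 = 16 - 8 ≡ 8; y = λ·(4 - 8) - 11 ≡ 7. → (8, 7)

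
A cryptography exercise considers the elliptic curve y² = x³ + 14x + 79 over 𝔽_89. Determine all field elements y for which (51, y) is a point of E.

none

x³ + 14x + 79 = 133444 ≡ 33 (mod 89).
33 is a non-residue mod 89; no y exists.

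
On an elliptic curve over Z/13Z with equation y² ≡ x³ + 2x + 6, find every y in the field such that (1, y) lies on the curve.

3, 10

x³ + 2x + 6 = 9 ≡ 9 (mod 13).
Square roots of 9 mod 13: 3 and 10 (since 3² = 9 ≡ 9).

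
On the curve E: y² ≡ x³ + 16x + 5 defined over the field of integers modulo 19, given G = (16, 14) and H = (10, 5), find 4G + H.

First 4G:
Repeated addition: build up to 4G.
2G: tangent at (16, 14): λ = (3·16² + 16)/(2·14) ≡ 5/9. 9⁻¹ ≡ 17 (mod 19), so λ ≡ 5·17 ≡ 9.
  x = λ² - 16 - 16 = 81 - 32 ≡ 11; y = λ·(16 - 11) - 14 ≡ 12. → (11, 12)
3G: (11, 12) + (16, 14). λ = (14 - 12)/(16 - 11) ≡ 2/5 mod 19. 5⁻¹ ≡ 4 (mod 19) since 5·4 = 20 ≡ 1, so λ ≡ 8.
  x = λ² - 11 - 16 = 64 - 27 ≡ 18; y = λ·(11 - 18) - 12 ≡ 8. → (18, 8)
4G: (18, 8) + (16, 14). λ = (14 - 8)/(16 - 18) ≡ 6/17 mod 19. 17⁻¹ ≡ 9 (mod 19), so λ ≡ 16.
  x = λ² - 18 - 16 = 256 - 34 ≡ 13; y = λ·(18 - 13) - 8 ≡ 15. → (13, 15)
4G = (13, 15).
Finally 4G + H:
(13, 15) + (10, 5). λ = (5 - 15)/(10 - 13) ≡ 9/16 mod 19. 16⁻¹ ≡ 6 (mod 19), so λ ≡ 16.
  x = λ² - 13 - 10 = 256 - 23 ≡ 5; y = λ·(13 - 5) - 15 ≡ 18. → (5, 18)

(5, 18)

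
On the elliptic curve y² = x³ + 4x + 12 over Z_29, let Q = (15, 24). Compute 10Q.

Repeated addition: build up to 10Q.
2Q: tangent at (15, 24): λ = (3·15² + 4)/(2·24) ≡ 12/19. 19⁻¹ ≡ 26 (mod 29) since 19·26 = 494 ≡ 1, so λ ≡ 12·26 ≡ 22.
  x = λ² - 15 - 15 = 484 - 30 ≡ 19; y = λ·(15 - 19) - 24 ≡ 4. → (19, 4)
3Q: (19, 4) + (15, 24). λ = (24 - 4)/(15 - 19) ≡ 20/25 mod 29. 25⁻¹ ≡ 7 (mod 29), so λ ≡ 24.
  x = λ² - 19 - 15 = 576 - 34 ≡ 20; y = λ·(19 - 20) - 4 ≡ 1. → (20, 1)
4Q: (20, 1) + (15, 24). λ = (24 - 1)/(15 - 20) ≡ 23/24 mod 29. 24⁻¹ ≡ 23 (mod 29) since 24·23 = 552 ≡ 1, so λ ≡ 7.
  x = λ² - 20 - 15 = 49 - 35 ≡ 14; y = λ·(20 - 14) - 1 ≡ 12. → (14, 12)
5Q: (14, 12) + (15, 24). λ = (24 - 12)/(15 - 14) ≡ 12/1 mod 29. 1⁻¹ ≡ 1 (mod 29) since 1·1 = 1 ≡ 1, so λ ≡ 12.
  x = λ² - 14 - 15 = 144 - 29 ≡ 28; y = λ·(14 - 28) - 12 ≡ 23. → (28, 23)
6Q: (28, 23) + (15, 24). λ = (24 - 23)/(15 - 28) ≡ 1/16 mod 29. 16⁻¹ ≡ 20 (mod 29), so λ ≡ 20.
  x = λ² - 28 - 15 = 400 - 43 ≡ 9; y = λ·(28 - 9) - 23 ≡ 9. → (9, 9)
7Q: (9, 9) + (15, 24). λ = (24 - 9)/(15 - 9) ≡ 15/6 mod 29. 6⁻¹ ≡ 5 (mod 29), so λ ≡ 17.
  x = λ² - 9 - 15 = 289 - 24 ≡ 4; y = λ·(9 - 4) - 9 ≡ 18. → (4, 18)
8Q: (4, 18) + (15, 24). λ = (24 - 18)/(15 - 4) ≡ 6/11 mod 29. 11⁻¹ ≡ 8 (mod 29) since 11·8 = 88 ≡ 1, so λ ≡ 19.
  x = λ² - 4 - 15 = 361 - 19 ≡ 23; y = λ·(4 - 23) - 18 ≡ 27. → (23, 27)
9Q: (23, 27) + (15, 24). λ = (24 - 27)/(15 - 23) ≡ 26/21 mod 29. 21⁻¹ ≡ 18 (mod 29), so λ ≡ 4.
  x = λ² - 23 - 15 = 16 - 38 ≡ 7; y = λ·(23 - 7) - 27 ≡ 8. → (7, 8)
10Q: (7, 8) + (15, 24). λ = (24 - 8)/(15 - 7) ≡ 16/8 mod 29. 8⁻¹ ≡ 11 (mod 29) since 8·11 = 88 ≡ 1, so λ ≡ 2.
  x = λ² - 7 - 15 = 4 - 22 ≡ 11; y = λ·(7 - 11) - 8 ≡ 13. → (11, 13)

(11, 13)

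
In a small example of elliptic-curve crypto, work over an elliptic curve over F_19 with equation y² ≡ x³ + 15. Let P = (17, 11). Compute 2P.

(1, 15)

tangent at (17, 11): λ = (3·17² + 0)/(2·11) ≡ 12/3. 3⁻¹ ≡ 13 (mod 19), so λ ≡ 12·13 ≡ 4.
  x = λ² - 17 - 17 = 16 - 34 ≡ 1; y = λ·(17 - 1) - 11 ≡ 15. → (1, 15)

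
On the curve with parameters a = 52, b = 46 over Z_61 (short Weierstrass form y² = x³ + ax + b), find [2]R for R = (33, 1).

tangent at (33, 1): λ = (3·33² + 52)/(2·1) ≡ 25/2. 2⁻¹ ≡ 31 (mod 61), so λ ≡ 25·31 ≡ 43.
  x = λ² - 33 - 33 = 1849 - 66 ≡ 14; y = λ·(33 - 14) - 1 ≡ 23. → (14, 23)

(14, 23)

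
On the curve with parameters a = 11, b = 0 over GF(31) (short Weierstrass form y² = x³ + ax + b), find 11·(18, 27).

Write P = (18, 27).
Double-and-add on 11 = (1011)₂. Start with P = (18, 27) for the leading 1-bit.
double: tangent at (18, 27): λ = (3·18² + 11)/(2·27) ≡ 22/23. 23⁻¹ ≡ 27 (mod 31), so λ ≡ 22·27 ≡ 5.
  x = λ² - 18 - 18 = 25 - 36 ≡ 20; y = λ·(18 - 20) - 27 ≡ 25. → (20, 25)
double: tangent at (20, 25): λ = (3·20² + 11)/(2·25) ≡ 2/19. 19⁻¹ ≡ 18 (mod 31) since 19·18 = 342 ≡ 1, so λ ≡ 2·18 ≡ 5.
  x = λ² - 20 - 20 = 25 - 40 ≡ 16; y = λ·(20 - 16) - 25 ≡ 26. → (16, 26)
add P: (16, 26) + (18, 27). λ = (27 - 26)/(18 - 16) ≡ 1/2 mod 31. 2⁻¹ ≡ 16 (mod 31) since 2·16 = 32 ≡ 1, so λ ≡ 16.
  x = λ² - 16 - 18 = 256 - 34 ≡ 5; y = λ·(16 - 5) - 26 ≡ 26. → (5, 26)
double: tangent at (5, 26): λ = (3·5² + 11)/(2·26) ≡ 24/21. 21⁻¹ ≡ 3 (mod 31), so λ ≡ 24·3 ≡ 10.
  x = λ² - 5 - 5 = 100 - 10 ≡ 28; y = λ·(5 - 28) - 26 ≡ 23. → (28, 23)
add P: (28, 23) + (18, 27). λ = (27 - 23)/(18 - 28) ≡ 4/21 mod 31. 21⁻¹ ≡ 3 (mod 31) since 21·3 = 63 ≡ 1, so λ ≡ 12.
  x = λ² - 28 - 18 = 144 - 46 ≡ 5; y = λ·(28 - 5) - 23 ≡ 5. → (5, 5)

(5, 5)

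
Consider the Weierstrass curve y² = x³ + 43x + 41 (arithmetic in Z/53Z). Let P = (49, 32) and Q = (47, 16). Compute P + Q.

(49, 32) + (47, 16). λ = (16 - 32)/(47 - 49) ≡ 37/51 mod 53. 51⁻¹ ≡ 26 (mod 53) since 51·26 = 1326 ≡ 1, so λ ≡ 8.
  x = λ² - 49 - 47 = 64 - 96 ≡ 21; y = λ·(49 - 21) - 32 ≡ 33. → (21, 33)

(21, 33)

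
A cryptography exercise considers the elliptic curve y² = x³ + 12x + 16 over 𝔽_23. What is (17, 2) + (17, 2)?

(15, 12)

tangent at (17, 2): λ = (3·17² + 12)/(2·2) ≡ 5/4. 4⁻¹ ≡ 6 (mod 23), so λ ≡ 5·6 ≡ 7.
  x = λ² - 17 - 17 = 49 - 34 ≡ 15; y = λ·(17 - 15) - 2 ≡ 12. → (15, 12)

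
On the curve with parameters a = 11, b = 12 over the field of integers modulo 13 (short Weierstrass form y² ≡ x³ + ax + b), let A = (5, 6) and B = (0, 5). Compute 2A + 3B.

First 2A:
Repeated addition: build up to 2A.
2A: tangent at (5, 6): λ = (3·5² + 11)/(2·6) ≡ 8/12. 12⁻¹ ≡ 12 (mod 13) since 12·12 = 144 ≡ 1, so λ ≡ 8·12 ≡ 5.
  x = λ² - 5 - 5 = 25 - 10 ≡ 2; y = λ·(5 - 2) - 6 ≡ 9. → (2, 9)
2A = (2, 9).
Next 3B:
Repeated addition: build up to 3B.
2B: tangent at (0, 5): λ = (3·0² + 11)/(2·5) ≡ 11/10. 10⁻¹ ≡ 4 (mod 13), so λ ≡ 11·4 ≡ 5.
  x = λ² - 0 - 0 = 25 - 0 ≡ 12; y = λ·(0 - 12) - 5 ≡ 0. → (12, 0)
3B: (12, 0) + (0, 5). λ = (5 - 0)/(0 - 12) ≡ 5/1 mod 13. 1⁻¹ ≡ 1 (mod 13), so λ ≡ 5.
  x = λ² - 12 - 0 = 25 - 12 ≡ 0; y = λ·(12 - 0) - 0 ≡ 8. → (0, 8)
3B = (0, 8).
Finally 2A + 3B:
(2, 9) + (0, 8). λ = (8 - 9)/(0 - 2) ≡ 12/11 mod 13. 11⁻¹ ≡ 6 (mod 13), so λ ≡ 7.
  x = λ² - 2 - 0 = 49 - 2 ≡ 8; y = λ·(2 - 8) - 9 ≡ 1. → (8, 1)

(8, 1)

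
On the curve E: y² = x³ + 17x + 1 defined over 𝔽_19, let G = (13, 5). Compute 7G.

(13, 14)

Repeated addition: build up to 7G.
2G: tangent at (13, 5): λ = (3·13² + 17)/(2·5) ≡ 11/10. 10⁻¹ ≡ 2 (mod 19), so λ ≡ 11·2 ≡ 3.
  x = λ² - 13 - 13 = 9 - 26 ≡ 2; y = λ·(13 - 2) - 5 ≡ 9. → (2, 9)
3G: (2, 9) + (13, 5). λ = (5 - 9)/(13 - 2) ≡ 15/11 mod 19. 11⁻¹ ≡ 7 (mod 19), so λ ≡ 10.
  x = λ² - 2 - 13 = 100 - 15 ≡ 9; y = λ·(2 - 9) - 9 ≡ 16. → (9, 16)
4G: (9, 16) + (13, 5). λ = (5 - 16)/(13 - 9) ≡ 8/4 mod 19. 4⁻¹ ≡ 5 (mod 19) since 4·5 = 20 ≡ 1, so λ ≡ 2.
  x = λ² - 9 - 13 = 4 - 22 ≡ 1; y = λ·(9 - 1) - 16 ≡ 0. → (1, 0)
5G: (1, 0) + (13, 5). λ = (5 - 0)/(13 - 1) ≡ 5/12 mod 19. 12⁻¹ ≡ 8 (mod 19) since 12·8 = 96 ≡ 1, so λ ≡ 2.
  x = λ² - 1 - 13 = 4 - 14 ≡ 9; y = λ·(1 - 9) - 0 ≡ 3. → (9, 3)
6G: (9, 3) + (13, 5). λ = (5 - 3)/(13 - 9) ≡ 2/4 mod 19. 4⁻¹ ≡ 5 (mod 19), so λ ≡ 10.
  x = λ² - 9 - 13 = 100 - 22 ≡ 2; y = λ·(9 - 2) - 3 ≡ 10. → (2, 10)
7G: (2, 10) + (13, 5). λ = (5 - 10)/(13 - 2) ≡ 14/11 mod 19. 11⁻¹ ≡ 7 (mod 19), so λ ≡ 3.
  x = λ² - 2 - 13 = 9 - 15 ≡ 13; y = λ·(2 - 13) - 10 ≡ 14. → (13, 14)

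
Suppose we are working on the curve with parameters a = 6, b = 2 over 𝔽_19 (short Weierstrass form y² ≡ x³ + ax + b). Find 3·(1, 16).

Write Q = (1, 16).
Repeated addition: build up to 3Q.
2Q: tangent at (1, 16): λ = (3·1² + 6)/(2·16) ≡ 9/13. 13⁻¹ ≡ 3 (mod 19) since 13·3 = 39 ≡ 1, so λ ≡ 9·3 ≡ 8.
  x = λ² - 1 - 1 = 64 - 2 ≡ 5; y = λ·(1 - 5) - 16 ≡ 9. → (5, 9)
3Q: (5, 9) + (1, 16). λ = (16 - 9)/(1 - 5) ≡ 7/15 mod 19. 15⁻¹ ≡ 14 (mod 19) since 15·14 = 210 ≡ 1, so λ ≡ 3.
  x = λ² - 5 - 1 = 9 - 6 ≡ 3; y = λ·(5 - 3) - 9 ≡ 16. → (3, 16)

(3, 16)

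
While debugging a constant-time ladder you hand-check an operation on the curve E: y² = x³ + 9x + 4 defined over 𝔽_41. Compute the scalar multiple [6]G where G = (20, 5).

Double-and-add on 6 = (110)₂. Start with G = (20, 5) for the leading 1-bit.
double: tangent at (20, 5): λ = (3·20² + 9)/(2·5) ≡ 20/10. 10⁻¹ ≡ 37 (mod 41), so λ ≡ 20·37 ≡ 2.
  x = λ² - 20 - 20 = 4 - 40 ≡ 5; y = λ·(20 - 5) - 5 ≡ 25. → (5, 25)
add G: (5, 25) + (20, 5). λ = (5 - 25)/(20 - 5) ≡ 21/15 mod 41. 15⁻¹ ≡ 11 (mod 41) since 15·11 = 165 ≡ 1, so λ ≡ 26.
  x = λ² - 5 - 20 = 676 - 25 ≡ 36; y = λ·(5 - 36) - 25 ≡ 30. → (36, 30)
double: tangent at (36, 30): λ = (3·36² + 9)/(2·30) ≡ 2/19. 19⁻¹ ≡ 13 (mod 41) since 19·13 = 247 ≡ 1, so λ ≡ 2·13 ≡ 26.
  x = λ² - 36 - 36 = 676 - 72 ≡ 30; y = λ·(36 - 30) - 30 ≡ 3. → (30, 3)

(30, 3)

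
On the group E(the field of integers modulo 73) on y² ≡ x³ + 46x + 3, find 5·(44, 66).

(50, 65)

Write Q = (44, 66).
Repeated addition: build up to 5Q.
2Q: tangent at (44, 66): λ = (3·44² + 46)/(2·66) ≡ 14/59. 59⁻¹ ≡ 26 (mod 73), so λ ≡ 14·26 ≡ 72.
  x = λ² - 44 - 44 = 5184 - 88 ≡ 59; y = λ·(44 - 59) - 66 ≡ 22. → (59, 22)
3Q: (59, 22) + (44, 66). λ = (66 - 22)/(44 - 59) ≡ 44/58 mod 73. 58⁻¹ ≡ 34 (mod 73), so λ ≡ 36.
  x = λ² - 59 - 44 = 1296 - 103 ≡ 25; y = λ·(59 - 25) - 22 ≡ 34. → (25, 34)
4Q: (25, 34) + (44, 66). λ = (66 - 34)/(44 - 25) ≡ 32/19 mod 73. 19⁻¹ ≡ 50 (mod 73) since 19·50 = 950 ≡ 1, so λ ≡ 67.
  x = λ² - 25 - 44 = 4489 - 69 ≡ 40; y = λ·(25 - 40) - 34 ≡ 56. → (40, 56)
5Q: (40, 56) + (44, 66). λ = (66 - 56)/(44 - 40) ≡ 10/4 mod 73. 4⁻¹ ≡ 55 (mod 73) since 4·55 = 220 ≡ 1, so λ ≡ 39.
  x = λ² - 40 - 44 = 1521 - 84 ≡ 50; y = λ·(40 - 50) - 56 ≡ 65. → (50, 65)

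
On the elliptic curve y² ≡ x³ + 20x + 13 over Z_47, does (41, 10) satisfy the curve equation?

y² = 10² ≡ 6; x³ + 20x + 13 = 69754 ≡ 6 (mod 47). 6 = 6.

yes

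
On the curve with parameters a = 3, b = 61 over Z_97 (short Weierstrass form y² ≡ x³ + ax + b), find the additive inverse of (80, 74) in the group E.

-(80, 74) = (80, -74 mod 97) = (80, 23).

(80, 23)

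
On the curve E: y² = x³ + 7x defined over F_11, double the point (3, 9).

tangent at (3, 9): λ = (3·3² + 7)/(2·9) ≡ 1/7. 7⁻¹ ≡ 8 (mod 11) since 7·8 = 56 ≡ 1, so λ ≡ 1·8 ≡ 8.
  x = λ² - 3 - 3 = 64 - 6 ≡ 3; y = λ·(3 - 3) - 9 ≡ 2. → (3, 2)

(3, 2)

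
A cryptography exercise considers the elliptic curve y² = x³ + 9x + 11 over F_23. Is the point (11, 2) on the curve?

y² = 2² ≡ 4; x³ + 9x + 11 = 1441 ≡ 15 (mod 23). 4 ≠ 15.

no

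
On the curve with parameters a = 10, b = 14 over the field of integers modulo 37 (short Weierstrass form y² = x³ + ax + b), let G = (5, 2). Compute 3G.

Repeated addition: build up to 3G.
2G: tangent at (5, 2): λ = (3·5² + 10)/(2·2) ≡ 11/4. 4⁻¹ ≡ 28 (mod 37), so λ ≡ 11·28 ≡ 12.
  x = λ² - 5 - 5 = 144 - 10 ≡ 23; y = λ·(5 - 23) - 2 ≡ 4. → (23, 4)
3G: (23, 4) + (5, 2). λ = (2 - 4)/(5 - 23) ≡ 35/19 mod 37. 19⁻¹ ≡ 2 (mod 37), so λ ≡ 33.
  x = λ² - 23 - 5 = 1089 - 28 ≡ 25; y = λ·(23 - 25) - 4 ≡ 4. → (25, 4)

(25, 4)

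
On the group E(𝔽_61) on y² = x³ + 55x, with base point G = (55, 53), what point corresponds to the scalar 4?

(56, 24)

Double-and-add on 4 = (100)₂. Start with G = (55, 53) for the leading 1-bit.
double: tangent at (55, 53): λ = (3·55² + 55)/(2·53) ≡ 41/45. 45⁻¹ ≡ 19 (mod 61) since 45·19 = 855 ≡ 1, so λ ≡ 41·19 ≡ 47.
  x = λ² - 55 - 55 = 2209 - 110 ≡ 25; y = λ·(55 - 25) - 53 ≡ 15. → (25, 15)
double: tangent at (25, 15): λ = (3·25² + 55)/(2·15) ≡ 39/30. 30⁻¹ ≡ 59 (mod 61), so λ ≡ 39·59 ≡ 44.
  x = λ² - 25 - 25 = 1936 - 50 ≡ 56; y = λ·(25 - 56) - 15 ≡ 24. → (56, 24)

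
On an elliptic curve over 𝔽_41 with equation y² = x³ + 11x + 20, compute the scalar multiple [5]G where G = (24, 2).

(35, 5)

Double-and-add on 5 = (101)₂. Start with G = (24, 2) for the leading 1-bit.
double: tangent at (24, 2): λ = (3·24² + 11)/(2·2) ≡ 17/4. 4⁻¹ ≡ 31 (mod 41) since 4·31 = 124 ≡ 1, so λ ≡ 17·31 ≡ 35.
  x = λ² - 24 - 24 = 1225 - 48 ≡ 29; y = λ·(24 - 29) - 2 ≡ 28. → (29, 28)
double: tangent at (29, 28): λ = (3·29² + 11)/(2·28) ≡ 33/15. 15⁻¹ ≡ 11 (mod 41) since 15·11 = 165 ≡ 1, so λ ≡ 33·11 ≡ 35.
  x = λ² - 29 - 29 = 1225 - 58 ≡ 19; y = λ·(29 - 19) - 28 ≡ 35. → (19, 35)
add G: (19, 35) + (24, 2). λ = (2 - 35)/(24 - 19) ≡ 8/5 mod 41. 5⁻¹ ≡ 33 (mod 41) since 5·33 = 165 ≡ 1, so λ ≡ 18.
  x = λ² - 19 - 24 = 324 - 43 ≡ 35; y = λ·(19 - 35) - 35 ≡ 5. → (35, 5)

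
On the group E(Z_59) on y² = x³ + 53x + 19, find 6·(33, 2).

Write G = (33, 2).
Repeated addition: build up to 6G.
2G: tangent at (33, 2): λ = (3·33² + 53)/(2·2) ≡ 16/4. 4⁻¹ ≡ 15 (mod 59), so λ ≡ 16·15 ≡ 4.
  x = λ² - 33 - 33 = 16 - 66 ≡ 9; y = λ·(33 - 9) - 2 ≡ 35. → (9, 35)
3G: (9, 35) + (33, 2). λ = (2 - 35)/(33 - 9) ≡ 26/24 mod 59. 24⁻¹ ≡ 32 (mod 59), so λ ≡ 6.
  x = λ² - 9 - 33 = 36 - 42 ≡ 53; y = λ·(9 - 53) - 35 ≡ 55. → (53, 55)
4G: (53, 55) + (33, 2). λ = (2 - 55)/(33 - 53) ≡ 6/39 mod 59. 39⁻¹ ≡ 56 (mod 59), so λ ≡ 41.
  x = λ² - 53 - 33 = 1681 - 86 ≡ 2; y = λ·(53 - 2) - 55 ≡ 30. → (2, 30)
5G: (2, 30) + (33, 2). λ = (2 - 30)/(33 - 2) ≡ 31/31 mod 59. 31⁻¹ ≡ 40 (mod 59), so λ ≡ 1.
  x = λ² - 2 - 33 = 1 - 35 ≡ 25; y = λ·(2 - 25) - 30 ≡ 6. → (25, 6)
6G: (25, 6) + (33, 2). λ = (2 - 6)/(33 - 25) ≡ 55/8 mod 59. 8⁻¹ ≡ 37 (mod 59), so λ ≡ 29.
  x = λ² - 25 - 33 = 841 - 58 ≡ 16; y = λ·(25 - 16) - 6 ≡ 19. → (16, 19)

(16, 19)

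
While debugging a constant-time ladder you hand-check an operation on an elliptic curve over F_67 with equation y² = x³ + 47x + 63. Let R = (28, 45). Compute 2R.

(6, 62)

tangent at (28, 45): λ = (3·28² + 47)/(2·45) ≡ 54/23. 23⁻¹ ≡ 35 (mod 67) since 23·35 = 805 ≡ 1, so λ ≡ 54·35 ≡ 14.
  x = λ² - 28 - 28 = 196 - 56 ≡ 6; y = λ·(28 - 6) - 45 ≡ 62. → (6, 62)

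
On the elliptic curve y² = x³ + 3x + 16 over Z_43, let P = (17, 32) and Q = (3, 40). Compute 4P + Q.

(21, 40)

First 4P:
Double-and-add on 4 = (100)₂. Start with P = (17, 32) for the leading 1-bit.
double: tangent at (17, 32): λ = (3·17² + 3)/(2·32) ≡ 10/21. 21⁻¹ ≡ 41 (mod 43) since 21·41 = 861 ≡ 1, so λ ≡ 10·41 ≡ 23.
  x = λ² - 17 - 17 = 529 - 34 ≡ 22; y = λ·(17 - 22) - 32 ≡ 25. → (22, 25)
double: tangent at (22, 25): λ = (3·22² + 3)/(2·25) ≡ 36/7. 7⁻¹ ≡ 37 (mod 43), so λ ≡ 36·37 ≡ 42.
  x = λ² - 22 - 22 = 1764 - 44 ≡ 0; y = λ·(22 - 0) - 25 ≡ 39. → (0, 39)
4P = (0, 39).
Finally 4P + Q:
(0, 39) + (3, 40). λ = (40 - 39)/(3 - 0) ≡ 1/3 mod 43. 3⁻¹ ≡ 29 (mod 43), so λ ≡ 29.
  x = λ² - 0 - 3 = 841 - 3 ≡ 21; y = λ·(0 - 21) - 39 ≡ 40. → (21, 40)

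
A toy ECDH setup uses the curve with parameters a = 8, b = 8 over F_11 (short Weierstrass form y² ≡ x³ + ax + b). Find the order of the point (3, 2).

8

2P: tangent at (3, 2): λ = (3·3² + 8)/(2·2) ≡ 2/4. 4⁻¹ ≡ 3 (mod 11) since 4·3 = 12 ≡ 1, so λ ≡ 2·3 ≡ 6.
  x = λ² - 3 - 3 = 36 - 6 ≡ 8; y = λ·(3 - 8) - 2 ≡ 1. → (8, 1)
3P: (8, 1) + (3, 2). λ = (2 - 1)/(3 - 8) ≡ 1/6 mod 11. 6⁻¹ ≡ 2 (mod 11) since 6·2 = 12 ≡ 1, so λ ≡ 2.
  x = λ² - 8 - 3 = 4 - 11 ≡ 4; y = λ·(8 - 4) - 1 ≡ 7. → (4, 7)
4P: (4, 7) + (3, 2). λ = (2 - 7)/(3 - 4) ≡ 6/10 mod 11. 10⁻¹ ≡ 10 (mod 11), so λ ≡ 5.
  x = λ² - 4 - 3 = 25 - 7 ≡ 7; y = λ·(4 - 7) - 7 ≡ 0. → (7, 0)
5P: (7, 0) + (3, 2). λ = (2 - 0)/(3 - 7) ≡ 2/7 mod 11. 7⁻¹ ≡ 8 (mod 11), so λ ≡ 5.
  x = λ² - 7 - 3 = 25 - 10 ≡ 4; y = λ·(7 - 4) - 0 ≡ 4. → (4, 4)
6P: (4, 4) + (3, 2). λ = (2 - 4)/(3 - 4) ≡ 9/10 mod 11. 10⁻¹ ≡ 10 (mod 11), so λ ≡ 2.
  x = λ² - 4 - 3 = 4 - 7 ≡ 8; y = λ·(4 - 8) - 4 ≡ 10. → (8, 10)
7P: (8, 10) + (3, 2). λ = (2 - 10)/(3 - 8) ≡ 3/6 mod 11. 6⁻¹ ≡ 2 (mod 11), so λ ≡ 6.
  x = λ² - 8 - 3 = 36 - 11 ≡ 3; y = λ·(8 - 3) - 10 ≡ 9. → (3, 9)
8P: (3, 9) + (3, 2): same x and y₁ ≡ -y₂, so the sum is ∞.
8P = ∞, so the order is 8.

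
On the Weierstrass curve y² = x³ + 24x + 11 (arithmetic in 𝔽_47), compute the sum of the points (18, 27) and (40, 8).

(45, 7)

(18, 27) + (40, 8). λ = (8 - 27)/(40 - 18) ≡ 28/22 mod 47. 22⁻¹ ≡ 15 (mod 47), so λ ≡ 44.
  x = λ² - 18 - 40 = 1936 - 58 ≡ 45; y = λ·(18 - 45) - 27 ≡ 7. → (45, 7)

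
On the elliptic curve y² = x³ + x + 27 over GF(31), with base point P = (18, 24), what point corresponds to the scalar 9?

(4, 8)

Double-and-add on 9 = (1001)₂. Start with P = (18, 24) for the leading 1-bit.
double: tangent at (18, 24): λ = (3·18² + 1)/(2·24) ≡ 12/17. 17⁻¹ ≡ 11 (mod 31), so λ ≡ 12·11 ≡ 8.
  x = λ² - 18 - 18 = 64 - 36 ≡ 28; y = λ·(18 - 28) - 24 ≡ 20. → (28, 20)
double: tangent at (28, 20): λ = (3·28² + 1)/(2·20) ≡ 28/9. 9⁻¹ ≡ 7 (mod 31) since 9·7 = 63 ≡ 1, so λ ≡ 28·7 ≡ 10.
  x = λ² - 28 - 28 = 100 - 56 ≡ 13; y = λ·(28 - 13) - 20 ≡ 6. → (13, 6)
double: tangent at (13, 6): λ = (3·13² + 1)/(2·6) ≡ 12/12. 12⁻¹ ≡ 13 (mod 31), so λ ≡ 12·13 ≡ 1.
  x = λ² - 13 - 13 = 1 - 26 ≡ 6; y = λ·(13 - 6) - 6 ≡ 1. → (6, 1)
add P: (6, 1) + (18, 24). λ = (24 - 1)/(18 - 6) ≡ 23/12 mod 31. 12⁻¹ ≡ 13 (mod 31) since 12·13 = 156 ≡ 1, so λ ≡ 20.
  x = λ² - 6 - 18 = 400 - 24 ≡ 4; y = λ·(6 - 4) - 1 ≡ 8. → (4, 8)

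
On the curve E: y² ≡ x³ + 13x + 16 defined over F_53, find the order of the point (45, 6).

2P: tangent at (45, 6): λ = (3·45² + 13)/(2·6) ≡ 46/12. 12⁻¹ ≡ 31 (mod 53), so λ ≡ 46·31 ≡ 48.
  x = λ² - 45 - 45 = 2304 - 90 ≡ 41; y = λ·(45 - 41) - 6 ≡ 27. → (41, 27)
3P: (41, 27) + (45, 6). λ = (6 - 27)/(45 - 41) ≡ 32/4 mod 53. 4⁻¹ ≡ 40 (mod 53), so λ ≡ 8.
  x = λ² - 41 - 45 = 64 - 86 ≡ 31; y = λ·(41 - 31) - 27 ≡ 0. → (31, 0)
4P: (31, 0) + (45, 6). λ = (6 - 0)/(45 - 31) ≡ 6/14 mod 53. 14⁻¹ ≡ 19 (mod 53), so λ ≡ 8.
  x = λ² - 31 - 45 = 64 - 76 ≡ 41; y = λ·(31 - 41) - 0 ≡ 26. → (41, 26)
5P: (41, 26) + (45, 6). λ = (6 - 26)/(45 - 41) ≡ 33/4 mod 53. 4⁻¹ ≡ 40 (mod 53), so λ ≡ 48.
  x = λ² - 41 - 45 = 2304 - 86 ≡ 45; y = λ·(41 - 45) - 26 ≡ 47. → (45, 47)
6P: (45, 47) + (45, 6): same x and y₁ ≡ -y₂, so the sum is O.
6P = O, so the order is 6.

6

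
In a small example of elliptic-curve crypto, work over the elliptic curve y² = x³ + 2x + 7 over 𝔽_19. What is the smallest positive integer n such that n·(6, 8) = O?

11

2P: tangent at (6, 8): λ = (3·6² + 2)/(2·8) ≡ 15/16. 16⁻¹ ≡ 6 (mod 19) since 16·6 = 96 ≡ 1, so λ ≡ 15·6 ≡ 14.
  x = λ² - 6 - 6 = 196 - 12 ≡ 13; y = λ·(6 - 13) - 8 ≡ 8. → (13, 8)
3P: (13, 8) + (6, 8). λ = (8 - 8)/(6 - 13) ≡ 0/12 mod 19. 12⁻¹ ≡ 8 (mod 19), so λ ≡ 0.
  x = λ² - 13 - 6 = 0 - 19 ≡ 0; y = λ·(13 - 0) - 8 ≡ 11. → (0, 11)
4P: (0, 11) + (6, 8). λ = (8 - 11)/(6 - 0) ≡ 16/6 mod 19. 6⁻¹ ≡ 16 (mod 19), so λ ≡ 9.
  x = λ² - 0 - 6 = 81 - 6 ≡ 18; y = λ·(0 - 18) - 11 ≡ 17. → (18, 17)
5P: (18, 17) + (6, 8). λ = (8 - 17)/(6 - 18) ≡ 10/7 mod 19. 7⁻¹ ≡ 11 (mod 19) since 7·11 = 77 ≡ 1, so λ ≡ 15.
  x = λ² - 18 - 6 = 225 - 24 ≡ 11; y = λ·(18 - 11) - 17 ≡ 12. → (11, 12)
6P: (11, 12) + (6, 8). λ = (8 - 12)/(6 - 11) ≡ 15/14 mod 19. 14⁻¹ ≡ 15 (mod 19) since 14·15 = 210 ≡ 1, so λ ≡ 16.
  x = λ² - 11 - 6 = 256 - 17 ≡ 11; y = λ·(11 - 11) - 12 ≡ 7. → (11, 7)
7P: (11, 7) + (6, 8). λ = (8 - 7)/(6 - 11) ≡ 1/14 mod 19. 14⁻¹ ≡ 15 (mod 19), so λ ≡ 15.
  x = λ² - 11 - 6 = 225 - 17 ≡ 18; y = λ·(11 - 18) - 7 ≡ 2. → (18, 2)
8P: (18, 2) + (6, 8). λ = (8 - 2)/(6 - 18) ≡ 6/7 mod 19. 7⁻¹ ≡ 11 (mod 19), so λ ≡ 9.
  x = λ² - 18 - 6 = 81 - 24 ≡ 0; y = λ·(18 - 0) - 2 ≡ 8. → (0, 8)
9P: (0, 8) + (6, 8). λ = (8 - 8)/(6 - 0) ≡ 0/6 mod 19. 6⁻¹ ≡ 16 (mod 19), so λ ≡ 0.
  x = λ² - 0 - 6 = 0 - 6 ≡ 13; y = λ·(0 - 13) - 8 ≡ 11. → (13, 11)
10P: (13, 11) + (6, 8). λ = (8 - 11)/(6 - 13) ≡ 16/12 mod 19. 12⁻¹ ≡ 8 (mod 19) since 12·8 = 96 ≡ 1, so λ ≡ 14.
  x = λ² - 13 - 6 = 196 - 19 ≡ 6; y = λ·(13 - 6) - 11 ≡ 11. → (6, 11)
11P: (6, 11) + (6, 8): same x and y₁ ≡ -y₂, so the sum is O.
11P = O, so the order is 11.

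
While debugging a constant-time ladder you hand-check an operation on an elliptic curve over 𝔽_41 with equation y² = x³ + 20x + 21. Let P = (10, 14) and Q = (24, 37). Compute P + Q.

(12, 12)

(10, 14) + (24, 37). λ = (37 - 14)/(24 - 10) ≡ 23/14 mod 41. 14⁻¹ ≡ 3 (mod 41), so λ ≡ 28.
  x = λ² - 10 - 24 = 784 - 34 ≡ 12; y = λ·(10 - 12) - 14 ≡ 12. → (12, 12)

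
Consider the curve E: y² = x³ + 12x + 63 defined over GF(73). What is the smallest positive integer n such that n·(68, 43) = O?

2P: tangent at (68, 43): λ = (3·68² + 12)/(2·43) ≡ 14/13. 13⁻¹ ≡ 45 (mod 73), so λ ≡ 14·45 ≡ 46.
  x = λ² - 68 - 68 = 2116 - 136 ≡ 9; y = λ·(68 - 9) - 43 ≡ 43. → (9, 43)
3P: (9, 43) + (68, 43). λ = (43 - 43)/(68 - 9) ≡ 0/59 mod 73. 59⁻¹ ≡ 26 (mod 73) since 59·26 = 1534 ≡ 1, so λ ≡ 0.
  x = λ² - 9 - 68 = 0 - 77 ≡ 69; y = λ·(9 - 69) - 43 ≡ 30. → (69, 30)
4P: (69, 30) + (68, 43). λ = (43 - 30)/(68 - 69) ≡ 13/72 mod 73. 72⁻¹ ≡ 72 (mod 73), so λ ≡ 60.
  x = λ² - 69 - 68 = 3600 - 137 ≡ 32; y = λ·(69 - 32) - 30 ≡ 0. → (32, 0)
5P: (32, 0) + (68, 43). λ = (43 - 0)/(68 - 32) ≡ 43/36 mod 73. 36⁻¹ ≡ 71 (mod 73) since 36·71 = 2556 ≡ 1, so λ ≡ 60.
  x = λ² - 32 - 68 = 3600 - 100 ≡ 69; y = λ·(32 - 69) - 0 ≡ 43. → (69, 43)
6P: (69, 43) + (68, 43). λ = (43 - 43)/(68 - 69) ≡ 0/72 mod 73. 72⁻¹ ≡ 72 (mod 73) since 72·72 = 5184 ≡ 1, so λ ≡ 0.
  x = λ² - 69 - 68 = 0 - 137 ≡ 9; y = λ·(69 - 9) - 43 ≡ 30. → (9, 30)
7P: (9, 30) + (68, 43). λ = (43 - 30)/(68 - 9) ≡ 13/59 mod 73. 59⁻¹ ≡ 26 (mod 73), so λ ≡ 46.
  x = λ² - 9 - 68 = 2116 - 77 ≡ 68; y = λ·(9 - 68) - 30 ≡ 30. → (68, 30)
8P: (68, 30) + (68, 43): same x and y₁ ≡ -y₂, so the sum is O.
8P = O, so the order is 8.

8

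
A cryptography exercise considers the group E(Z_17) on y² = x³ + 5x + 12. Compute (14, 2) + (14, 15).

The two points share x = 14 and their y-coordinates satisfy 2 + 15 ≡ 0 (mod 17), so they are inverses. Their sum is 𝒪.

O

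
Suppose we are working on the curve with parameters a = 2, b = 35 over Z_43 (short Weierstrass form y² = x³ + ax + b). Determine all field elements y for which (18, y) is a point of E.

x³ + 2x + 35 = 5903 ≡ 12 (mod 43).
12 is a non-residue mod 43; no y exists.

none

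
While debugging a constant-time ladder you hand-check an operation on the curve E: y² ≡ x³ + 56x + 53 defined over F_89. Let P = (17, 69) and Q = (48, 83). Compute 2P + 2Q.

First 2P:
Repeated addition: build up to 2P.
2P: tangent at (17, 69): λ = (3·17² + 56)/(2·69) ≡ 33/49. 49⁻¹ ≡ 20 (mod 89), so λ ≡ 33·20 ≡ 37.
  x = λ² - 17 - 17 = 1369 - 34 ≡ 0; y = λ·(17 - 0) - 69 ≡ 26. → (0, 26)
2P = (0, 26).
Next 2Q:
Repeated addition: build up to 2Q.
2Q: tangent at (48, 83): λ = (3·48² + 56)/(2·83) ≡ 26/77. 77⁻¹ ≡ 37 (mod 89), so λ ≡ 26·37 ≡ 72.
  x = λ² - 48 - 48 = 5184 - 96 ≡ 15; y = λ·(48 - 15) - 83 ≡ 68. → (15, 68)
2Q = (15, 68).
Finally 2P + 2Q:
(0, 26) + (15, 68). λ = (68 - 26)/(15 - 0) ≡ 42/15 mod 89. 15⁻¹ ≡ 6 (mod 89), so λ ≡ 74.
  x = λ² - 0 - 15 = 5476 - 15 ≡ 32; y = λ·(0 - 32) - 26 ≡ 9. → (32, 9)

(32, 9)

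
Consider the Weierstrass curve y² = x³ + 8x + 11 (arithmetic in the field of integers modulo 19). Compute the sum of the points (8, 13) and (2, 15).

(7, 12)

(8, 13) + (2, 15). λ = (15 - 13)/(2 - 8) ≡ 2/13 mod 19. 13⁻¹ ≡ 3 (mod 19), so λ ≡ 6.
  x = λ² - 8 - 2 = 36 - 10 ≡ 7; y = λ·(8 - 7) - 13 ≡ 12. → (7, 12)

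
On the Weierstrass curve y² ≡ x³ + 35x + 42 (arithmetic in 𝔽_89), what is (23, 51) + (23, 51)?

tangent at (23, 51): λ = (3·23² + 35)/(2·51) ≡ 20/13. 13⁻¹ ≡ 48 (mod 89) since 13·48 = 624 ≡ 1, so λ ≡ 20·48 ≡ 70.
  x = λ² - 23 - 23 = 4900 - 46 ≡ 48; y = λ·(23 - 48) - 51 ≡ 68. → (48, 68)

(48, 68)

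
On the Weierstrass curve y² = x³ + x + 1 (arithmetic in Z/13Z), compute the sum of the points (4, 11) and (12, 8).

(4, 11) + (12, 8). λ = (8 - 11)/(12 - 4) ≡ 10/8 mod 13. 8⁻¹ ≡ 5 (mod 13), so λ ≡ 11.
  x = λ² - 4 - 12 = 121 - 16 ≡ 1; y = λ·(4 - 1) - 11 ≡ 9. → (1, 9)

(1, 9)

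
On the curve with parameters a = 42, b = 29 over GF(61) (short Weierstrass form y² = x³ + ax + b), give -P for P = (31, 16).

(31, 45)

-(31, 16) = (31, -16 mod 61) = (31, 45).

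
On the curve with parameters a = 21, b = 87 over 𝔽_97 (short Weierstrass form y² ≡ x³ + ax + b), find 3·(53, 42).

(66, 43)

Write Q = (53, 42).
Repeated addition: build up to 3Q.
2Q: tangent at (53, 42): λ = (3·53² + 21)/(2·42) ≡ 9/84. 84⁻¹ ≡ 82 (mod 97), so λ ≡ 9·82 ≡ 59.
  x = λ² - 53 - 53 = 3481 - 106 ≡ 77; y = λ·(53 - 77) - 42 ≡ 94. → (77, 94)
3Q: (77, 94) + (53, 42). λ = (42 - 94)/(53 - 77) ≡ 45/73 mod 97. 73⁻¹ ≡ 4 (mod 97) since 73·4 = 292 ≡ 1, so λ ≡ 83.
  x = λ² - 77 - 53 = 6889 - 130 ≡ 66; y = λ·(77 - 66) - 94 ≡ 43. → (66, 43)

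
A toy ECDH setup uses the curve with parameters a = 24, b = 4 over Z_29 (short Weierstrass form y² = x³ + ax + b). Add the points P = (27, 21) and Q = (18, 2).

(27, 21) + (18, 2). λ = (2 - 21)/(18 - 27) ≡ 10/20 mod 29. 20⁻¹ ≡ 16 (mod 29) since 20·16 = 320 ≡ 1, so λ ≡ 15.
  x = λ² - 27 - 18 = 225 - 45 ≡ 6; y = λ·(27 - 6) - 21 ≡ 4. → (6, 4)

(6, 4)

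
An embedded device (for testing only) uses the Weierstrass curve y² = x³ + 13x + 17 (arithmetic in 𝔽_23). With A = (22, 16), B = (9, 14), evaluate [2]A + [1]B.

First 2A:
Repeated addition: build up to 2A.
2A: tangent at (22, 16): λ = (3·22² + 13)/(2·16) ≡ 16/9. 9⁻¹ ≡ 18 (mod 23), so λ ≡ 16·18 ≡ 12.
  x = λ² - 22 - 22 = 144 - 44 ≡ 8; y = λ·(22 - 8) - 16 ≡ 14. → (8, 14)
2A = (8, 14).
Finally 2A + B:
(8, 14) + (9, 14). λ = (14 - 14)/(9 - 8) ≡ 0/1 mod 23. 1⁻¹ ≡ 1 (mod 23), so λ ≡ 0.
  x = λ² - 8 - 9 = 0 - 17 ≡ 6; y = λ·(8 - 6) - 14 ≡ 9. → (6, 9)

(6, 9)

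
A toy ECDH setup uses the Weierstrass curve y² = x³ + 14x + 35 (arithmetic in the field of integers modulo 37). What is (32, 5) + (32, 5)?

tangent at (32, 5): λ = (3·32² + 14)/(2·5) ≡ 15/10. 10⁻¹ ≡ 26 (mod 37), so λ ≡ 15·26 ≡ 20.
  x = λ² - 32 - 32 = 400 - 64 ≡ 3; y = λ·(32 - 3) - 5 ≡ 20. → (3, 20)

(3, 20)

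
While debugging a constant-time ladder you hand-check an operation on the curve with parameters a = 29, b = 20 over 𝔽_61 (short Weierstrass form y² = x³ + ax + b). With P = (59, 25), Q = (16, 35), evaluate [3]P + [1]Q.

(42, 28)

First 3P:
Repeated addition: build up to 3P.
2P: tangent at (59, 25): λ = (3·59² + 29)/(2·25) ≡ 41/50. 50⁻¹ ≡ 11 (mod 61), so λ ≡ 41·11 ≡ 24.
  x = λ² - 59 - 59 = 576 - 118 ≡ 31; y = λ·(59 - 31) - 25 ≡ 37. → (31, 37)
3P: (31, 37) + (59, 25). λ = (25 - 37)/(59 - 31) ≡ 49/28 mod 61. 28⁻¹ ≡ 24 (mod 61), so λ ≡ 17.
  x = λ² - 31 - 59 = 289 - 90 ≡ 16; y = λ·(31 - 16) - 37 ≡ 35. → (16, 35)
3P = (16, 35).
Finally 3P + Q:
tangent at (16, 35): λ = (3·16² + 29)/(2·35) ≡ 4/9. 9⁻¹ ≡ 34 (mod 61), so λ ≡ 4·34 ≡ 14.
  x = λ² - 16 - 16 = 196 - 32 ≡ 42; y = λ·(16 - 42) - 35 ≡ 28. → (42, 28)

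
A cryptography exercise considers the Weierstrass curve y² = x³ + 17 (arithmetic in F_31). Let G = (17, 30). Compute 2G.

tangent at (17, 30): λ = (3·17² + 0)/(2·30) ≡ 30/29. 29⁻¹ ≡ 15 (mod 31) since 29·15 = 435 ≡ 1, so λ ≡ 30·15 ≡ 16.
  x = λ² - 17 - 17 = 256 - 34 ≡ 5; y = λ·(17 - 5) - 30 ≡ 7. → (5, 7)

(5, 7)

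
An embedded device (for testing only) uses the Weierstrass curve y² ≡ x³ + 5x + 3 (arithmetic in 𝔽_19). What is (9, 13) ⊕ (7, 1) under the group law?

(1, 16)

(9, 13) + (7, 1). λ = (1 - 13)/(7 - 9) ≡ 7/17 mod 19. 17⁻¹ ≡ 9 (mod 19), so λ ≡ 6.
  x = λ² - 9 - 7 = 36 - 16 ≡ 1; y = λ·(9 - 1) - 13 ≡ 16. → (1, 16)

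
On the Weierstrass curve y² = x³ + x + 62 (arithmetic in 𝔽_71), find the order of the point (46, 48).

2P: tangent at (46, 48): λ = (3·46² + 1)/(2·48) ≡ 30/25. 25⁻¹ ≡ 54 (mod 71), so λ ≡ 30·54 ≡ 58.
  x = λ² - 46 - 46 = 3364 - 92 ≡ 6; y = λ·(46 - 6) - 48 ≡ 0. → (6, 0)
3P: (6, 0) + (46, 48). λ = (48 - 0)/(46 - 6) ≡ 48/40 mod 71. 40⁻¹ ≡ 16 (mod 71), so λ ≡ 58.
  x = λ² - 6 - 46 = 3364 - 52 ≡ 46; y = λ·(6 - 46) - 0 ≡ 23. → (46, 23)
4P: (46, 23) + (46, 48): same x and y₁ ≡ -y₂, so the sum is O.
4P = O, so the order is 4.

4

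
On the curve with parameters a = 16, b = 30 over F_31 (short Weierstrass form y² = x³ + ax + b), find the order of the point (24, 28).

11

2P: tangent at (24, 28): λ = (3·24² + 16)/(2·28) ≡ 8/25. 25⁻¹ ≡ 5 (mod 31), so λ ≡ 8·5 ≡ 9.
  x = λ² - 24 - 24 = 81 - 48 ≡ 2; y = λ·(24 - 2) - 28 ≡ 15. → (2, 15)
3P: (2, 15) + (24, 28). λ = (28 - 15)/(24 - 2) ≡ 13/22 mod 31. 22⁻¹ ≡ 24 (mod 31) since 22·24 = 528 ≡ 1, so λ ≡ 2.
  x = λ² - 2 - 24 = 4 - 26 ≡ 9; y = λ·(2 - 9) - 15 ≡ 2. → (9, 2)
4P: (9, 2) + (24, 28). λ = (28 - 2)/(24 - 9) ≡ 26/15 mod 31. 15⁻¹ ≡ 29 (mod 31) since 15·29 = 435 ≡ 1, so λ ≡ 10.
  x = λ² - 9 - 24 = 100 - 33 ≡ 5; y = λ·(9 - 5) - 2 ≡ 7. → (5, 7)
5P: (5, 7) + (24, 28). λ = (28 - 7)/(24 - 5) ≡ 21/19 mod 31. 19⁻¹ ≡ 18 (mod 31), so λ ≡ 6.
  x = λ² - 5 - 24 = 36 - 29 ≡ 7; y = λ·(5 - 7) - 7 ≡ 12. → (7, 12)
6P: (7, 12) + (24, 28). λ = (28 - 12)/(24 - 7) ≡ 16/17 mod 31. 17⁻¹ ≡ 11 (mod 31), so λ ≡ 21.
  x = λ² - 7 - 24 = 441 - 31 ≡ 7; y = λ·(7 - 7) - 12 ≡ 19. → (7, 19)
7P: (7, 19) + (24, 28). λ = (28 - 19)/(24 - 7) ≡ 9/17 mod 31. 17⁻¹ ≡ 11 (mod 31), so λ ≡ 6.
  x = λ² - 7 - 24 = 36 - 31 ≡ 5; y = λ·(7 - 5) - 19 ≡ 24. → (5, 24)
8P: (5, 24) + (24, 28). λ = (28 - 24)/(24 - 5) ≡ 4/19 mod 31. 19⁻¹ ≡ 18 (mod 31), so λ ≡ 10.
  x = λ² - 5 - 24 = 100 - 29 ≡ 9; y = λ·(5 - 9) - 24 ≡ 29. → (9, 29)
9P: (9, 29) + (24, 28). λ = (28 - 29)/(24 - 9) ≡ 30/15 mod 31. 15⁻¹ ≡ 29 (mod 31), so λ ≡ 2.
  x = λ² - 9 - 24 = 4 - 33 ≡ 2; y = λ·(9 - 2) - 29 ≡ 16. → (2, 16)
10P: (2, 16) + (24, 28). λ = (28 - 16)/(24 - 2) ≡ 12/22 mod 31. 22⁻¹ ≡ 24 (mod 31) since 22·24 = 528 ≡ 1, so λ ≡ 9.
  x = λ² - 2 - 24 = 81 - 26 ≡ 24; y = λ·(2 - 24) - 16 ≡ 3. → (24, 3)
11P: (24, 3) + (24, 28): same x and y₁ ≡ -y₂, so the sum is the point at infinity.
11P = the point at infinity, so the order is 11.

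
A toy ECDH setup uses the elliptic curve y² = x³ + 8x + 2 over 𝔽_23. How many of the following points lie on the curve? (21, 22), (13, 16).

(21, 22): 22² ≡ 1, rhs ≡ 1 → on.
(13, 16): 16² ≡ 3, rhs ≡ 3 → on.

2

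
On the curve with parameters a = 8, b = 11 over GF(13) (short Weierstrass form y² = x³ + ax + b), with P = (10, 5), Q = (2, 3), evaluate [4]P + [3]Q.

First 4P:
Double-and-add on 4 = (100)₂. Start with P = (10, 5) for the leading 1-bit.
double: tangent at (10, 5): λ = (3·10² + 8)/(2·5) ≡ 9/10. 10⁻¹ ≡ 4 (mod 13), so λ ≡ 9·4 ≡ 10.
  x = λ² - 10 - 10 = 100 - 20 ≡ 2; y = λ·(10 - 2) - 5 ≡ 10. → (2, 10)
double: tangent at (2, 10): λ = (3·2² + 8)/(2·10) ≡ 7/7. 7⁻¹ ≡ 2 (mod 13), so λ ≡ 7·2 ≡ 1.
  x = λ² - 2 - 2 = 1 - 4 ≡ 10; y = λ·(2 - 10) - 10 ≡ 8. → (10, 8)
4P = (10, 8).
Next 3Q:
Repeated addition: build up to 3Q.
2Q: tangent at (2, 3): λ = (3·2² + 8)/(2·3) ≡ 7/6. 6⁻¹ ≡ 11 (mod 13) since 6·11 = 66 ≡ 1, so λ ≡ 7·11 ≡ 12.
  x = λ² - 2 - 2 = 144 - 4 ≡ 10; y = λ·(2 - 10) - 3 ≡ 5. → (10, 5)
3Q: (10, 5) + (2, 3). λ = (3 - 5)/(2 - 10) ≡ 11/5 mod 13. 5⁻¹ ≡ 8 (mod 13), so λ ≡ 10.
  x = λ² - 10 - 2 = 100 - 12 ≡ 10; y = λ·(10 - 10) - 5 ≡ 8. → (10, 8)
3Q = (10, 8).
Finally 4P + 3Q:
tangent at (10, 8): λ = (3·10² + 8)/(2·8) ≡ 9/3. 3⁻¹ ≡ 9 (mod 13), so λ ≡ 9·9 ≡ 3.
  x = λ² - 10 - 10 = 9 - 20 ≡ 2; y = λ·(10 - 2) - 8 ≡ 3. → (2, 3)

(2, 3)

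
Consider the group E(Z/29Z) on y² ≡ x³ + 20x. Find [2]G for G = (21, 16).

tangent at (21, 16): λ = (3·21² + 20)/(2·16) ≡ 9/3. 3⁻¹ ≡ 10 (mod 29), so λ ≡ 9·10 ≡ 3.
  x = λ² - 21 - 21 = 9 - 42 ≡ 25; y = λ·(21 - 25) - 16 ≡ 1. → (25, 1)

(25, 1)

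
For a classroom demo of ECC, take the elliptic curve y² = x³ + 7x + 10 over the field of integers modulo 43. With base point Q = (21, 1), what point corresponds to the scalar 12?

Double-and-add on 12 = (1100)₂. Start with Q = (21, 1) for the leading 1-bit.
double: tangent at (21, 1): λ = (3·21² + 7)/(2·1) ≡ 40/2. 2⁻¹ ≡ 22 (mod 43), so λ ≡ 40·22 ≡ 20.
  x = λ² - 21 - 21 = 400 - 42 ≡ 14; y = λ·(21 - 14) - 1 ≡ 10. → (14, 10)
add Q: (14, 10) + (21, 1). λ = (1 - 10)/(21 - 14) ≡ 34/7 mod 43. 7⁻¹ ≡ 37 (mod 43), so λ ≡ 11.
  x = λ² - 14 - 21 = 121 - 35 ≡ 0; y = λ·(14 - 0) - 10 ≡ 15. → (0, 15)
double: tangent at (0, 15): λ = (3·0² + 7)/(2·15) ≡ 7/30. 30⁻¹ ≡ 33 (mod 43) since 30·33 = 990 ≡ 1, so λ ≡ 7·33 ≡ 16.
  x = λ² - 0 - 0 = 256 - 0 ≡ 41; y = λ·(0 - 41) - 15 ≡ 17. → (41, 17)
double: tangent at (41, 17): λ = (3·41² + 7)/(2·17) ≡ 19/34. 34⁻¹ ≡ 19 (mod 43), so λ ≡ 19·19 ≡ 17.
  x = λ² - 41 - 41 = 289 - 82 ≡ 35; y = λ·(41 - 35) - 17 ≡ 42. → (35, 42)

(35, 42)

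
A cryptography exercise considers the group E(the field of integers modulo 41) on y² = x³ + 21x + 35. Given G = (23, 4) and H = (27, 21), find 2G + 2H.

(23, 4)

First 2G:
Repeated addition: build up to 2G.
2G: tangent at (23, 4): λ = (3·23² + 21)/(2·4) ≡ 9/8. 8⁻¹ ≡ 36 (mod 41) since 8·36 = 288 ≡ 1, so λ ≡ 9·36 ≡ 37.
  x = λ² - 23 - 23 = 1369 - 46 ≡ 11; y = λ·(23 - 11) - 4 ≡ 30. → (11, 30)
2G = (11, 30).
Next 2H:
Repeated addition: build up to 2H.
2H: tangent at (27, 21): λ = (3·27² + 21)/(2·21) ≡ 35/1. 1⁻¹ ≡ 1 (mod 41), so λ ≡ 35·1 ≡ 35.
  x = λ² - 27 - 27 = 1225 - 54 ≡ 23; y = λ·(27 - 23) - 21 ≡ 37. → (23, 37)
2H = (23, 37).
Finally 2G + 2H:
(11, 30) + (23, 37). λ = (37 - 30)/(23 - 11) ≡ 7/12 mod 41. 12⁻¹ ≡ 24 (mod 41), so λ ≡ 4.
  x = λ² - 11 - 23 = 16 - 34 ≡ 23; y = λ·(11 - 23) - 30 ≡ 4. → (23, 4)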